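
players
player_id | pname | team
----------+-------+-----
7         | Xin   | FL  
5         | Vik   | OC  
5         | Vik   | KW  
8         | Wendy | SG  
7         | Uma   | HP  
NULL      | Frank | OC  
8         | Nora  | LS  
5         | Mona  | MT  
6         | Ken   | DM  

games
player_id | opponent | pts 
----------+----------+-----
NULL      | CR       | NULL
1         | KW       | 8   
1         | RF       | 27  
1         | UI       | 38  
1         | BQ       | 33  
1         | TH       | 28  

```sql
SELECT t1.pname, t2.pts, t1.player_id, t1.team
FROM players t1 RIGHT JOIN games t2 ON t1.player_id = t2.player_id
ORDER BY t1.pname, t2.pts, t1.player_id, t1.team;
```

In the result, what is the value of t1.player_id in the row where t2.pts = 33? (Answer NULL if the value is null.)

RIGHT JOIN keeps every row from `games`; unmatched rows get NULL for `players`'s columns.
Matching on t1.player_id = t2.player_id. A NULL in a compared column never satisfies the condition.
- t1 (player_id=7) has no partner in t2.
- t1 (player_id=5) has no partner in t2.
- t1 (player_id=5) has no partner in t2.
- t1 (player_id=8) has no partner in t2.
- t1 (player_id=7) has no partner in t2.
- t1 (player_id=NULL) has no partner in t2.
- t1 (player_id=8) has no partner in t2.
- t1 (player_id=5) has no partner in t2.
- t1 (player_id=6) has no partner in t2.
- 6 row(s) from t2 found no t1 partner → padded with NULL.

NULL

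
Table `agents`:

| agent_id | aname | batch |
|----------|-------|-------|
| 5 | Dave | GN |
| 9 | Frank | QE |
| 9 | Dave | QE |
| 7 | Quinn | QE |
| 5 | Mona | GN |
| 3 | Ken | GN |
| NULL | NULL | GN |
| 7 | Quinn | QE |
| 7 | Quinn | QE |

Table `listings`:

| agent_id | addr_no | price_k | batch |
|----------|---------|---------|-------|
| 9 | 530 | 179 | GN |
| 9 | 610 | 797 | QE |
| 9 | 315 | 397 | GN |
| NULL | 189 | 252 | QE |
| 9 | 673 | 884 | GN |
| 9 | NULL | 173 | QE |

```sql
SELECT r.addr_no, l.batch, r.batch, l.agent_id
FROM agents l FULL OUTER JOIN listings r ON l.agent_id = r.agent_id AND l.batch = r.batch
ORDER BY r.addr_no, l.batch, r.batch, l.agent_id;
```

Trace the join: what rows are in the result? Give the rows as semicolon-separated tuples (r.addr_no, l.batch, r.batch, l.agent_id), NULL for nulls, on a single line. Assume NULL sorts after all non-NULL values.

(189, NULL, QE, NULL); (315, NULL, GN, NULL); (530, NULL, GN, NULL); (610, QE, QE, 9); (610, QE, QE, 9); (673, NULL, GN, NULL); (NULL, GN, NULL, 3); (NULL, GN, NULL, 5); (NULL, GN, NULL, 5); (NULL, GN, NULL, NULL); (NULL, QE, QE, 9); (NULL, QE, QE, 9); (NULL, QE, NULL, 7); (NULL, QE, NULL, 7); (NULL, QE, NULL, 7)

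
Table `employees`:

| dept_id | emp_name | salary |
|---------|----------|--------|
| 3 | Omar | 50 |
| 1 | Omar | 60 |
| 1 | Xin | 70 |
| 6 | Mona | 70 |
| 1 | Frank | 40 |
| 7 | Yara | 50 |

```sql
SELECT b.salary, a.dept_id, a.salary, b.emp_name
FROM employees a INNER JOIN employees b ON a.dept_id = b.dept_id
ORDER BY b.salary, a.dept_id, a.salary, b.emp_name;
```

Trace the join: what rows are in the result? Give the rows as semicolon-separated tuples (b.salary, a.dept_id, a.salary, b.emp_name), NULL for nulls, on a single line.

(40, 1, 40, Frank); (40, 1, 60, Frank); (40, 1, 70, Frank); (50, 3, 50, Omar); (50, 7, 50, Yara); (60, 1, 40, Omar); (60, 1, 60, Omar); (60, 1, 70, Omar); (70, 1, 40, Xin); (70, 1, 60, Xin); (70, 1, 70, Xin); (70, 6, 70, Mona)

INNER JOIN keeps only pairs where the ON condition holds.
Matching on a.dept_id = b.dept_id.
Matched pairs: 12.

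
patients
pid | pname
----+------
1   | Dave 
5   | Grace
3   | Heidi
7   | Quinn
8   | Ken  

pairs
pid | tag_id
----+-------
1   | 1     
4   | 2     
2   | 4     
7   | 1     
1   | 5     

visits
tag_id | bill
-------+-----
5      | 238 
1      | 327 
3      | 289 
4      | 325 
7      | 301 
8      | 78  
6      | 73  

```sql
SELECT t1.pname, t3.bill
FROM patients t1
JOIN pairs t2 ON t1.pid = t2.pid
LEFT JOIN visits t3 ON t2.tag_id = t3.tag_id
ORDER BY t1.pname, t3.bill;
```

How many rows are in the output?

3

Evaluate left to right. First `patients t1 INNER JOIN pairs t2` on pid: 3 row(s).
Then LEFT JOIN `visits t3` on tag_id: each of those 3 rows is kept; rows whose t2.tag_id has no match in t3 get NULL for t3's columns.
Result: 3 row(s).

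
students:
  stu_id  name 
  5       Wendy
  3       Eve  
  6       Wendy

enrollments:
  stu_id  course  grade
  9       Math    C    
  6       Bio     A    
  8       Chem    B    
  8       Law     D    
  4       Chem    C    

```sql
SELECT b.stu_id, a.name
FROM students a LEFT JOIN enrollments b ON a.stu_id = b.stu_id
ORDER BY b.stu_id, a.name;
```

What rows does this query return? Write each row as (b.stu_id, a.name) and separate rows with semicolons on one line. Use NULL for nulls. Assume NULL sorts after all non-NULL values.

LEFT JOIN keeps every row from `students`; unmatched rows get NULL for `enrollments`'s columns.
Matching on a.stu_id = b.stu_id.
- a (stu_id=5) has no partner → padded with NULL.
- a (stu_id=3) has no partner → padded with NULL.
- a (stu_id=6) pairs with 1 row(s) of b.
After projecting and ordering:
b.stu_id | a.name
6 | Wendy
NULL | Eve
NULL | Wendy

(6, Wendy); (NULL, Eve); (NULL, Wendy)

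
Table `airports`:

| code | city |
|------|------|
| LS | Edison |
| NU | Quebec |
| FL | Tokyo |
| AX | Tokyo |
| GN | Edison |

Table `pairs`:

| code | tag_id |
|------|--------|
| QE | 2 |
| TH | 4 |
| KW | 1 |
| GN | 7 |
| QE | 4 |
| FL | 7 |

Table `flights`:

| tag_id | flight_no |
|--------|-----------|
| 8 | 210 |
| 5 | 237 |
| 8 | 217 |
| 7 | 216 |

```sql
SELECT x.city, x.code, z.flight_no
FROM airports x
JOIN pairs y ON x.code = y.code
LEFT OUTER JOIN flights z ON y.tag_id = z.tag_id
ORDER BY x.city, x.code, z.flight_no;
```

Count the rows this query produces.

2

Joins associate left-to-right: airports INNER JOIN pairs on code gives 2 intermediate row(s).
Then LEFT JOIN `flights z` on tag_id: each of those 2 rows is kept; rows whose y.tag_id has no match in z get NULL for z's columns.
Result: 2 row(s).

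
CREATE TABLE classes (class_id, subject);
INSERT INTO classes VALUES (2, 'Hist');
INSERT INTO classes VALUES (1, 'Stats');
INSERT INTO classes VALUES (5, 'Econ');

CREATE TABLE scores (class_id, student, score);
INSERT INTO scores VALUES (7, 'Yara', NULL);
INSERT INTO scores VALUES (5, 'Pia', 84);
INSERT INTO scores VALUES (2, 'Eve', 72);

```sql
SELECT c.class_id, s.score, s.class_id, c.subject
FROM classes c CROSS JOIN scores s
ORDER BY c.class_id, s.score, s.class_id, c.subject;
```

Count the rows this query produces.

9

CROSS JOIN pairs every row of `classes` with every row of `scores`: 3 × 3 = 9 rows.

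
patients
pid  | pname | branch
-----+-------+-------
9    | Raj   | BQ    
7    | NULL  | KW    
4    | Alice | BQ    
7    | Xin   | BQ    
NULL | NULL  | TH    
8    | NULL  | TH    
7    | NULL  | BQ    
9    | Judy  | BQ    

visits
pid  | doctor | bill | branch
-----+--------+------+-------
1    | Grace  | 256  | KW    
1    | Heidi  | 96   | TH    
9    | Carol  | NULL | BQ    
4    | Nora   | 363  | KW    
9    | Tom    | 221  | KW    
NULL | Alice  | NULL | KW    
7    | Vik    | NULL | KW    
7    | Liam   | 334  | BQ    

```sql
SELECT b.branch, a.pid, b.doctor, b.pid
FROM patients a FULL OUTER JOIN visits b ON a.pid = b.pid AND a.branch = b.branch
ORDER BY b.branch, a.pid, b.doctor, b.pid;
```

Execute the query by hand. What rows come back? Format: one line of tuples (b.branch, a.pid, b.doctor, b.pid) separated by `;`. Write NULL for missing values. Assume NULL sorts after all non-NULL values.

(BQ, 7, Liam, 7); (BQ, 7, Liam, 7); (BQ, 9, Carol, 9); (BQ, 9, Carol, 9); (KW, 7, Vik, 7); (KW, NULL, Alice, NULL); (KW, NULL, Grace, 1); (KW, NULL, Nora, 4); (KW, NULL, Tom, 9); (TH, NULL, Heidi, 1); (NULL, 4, NULL, NULL); (NULL, 8, NULL, NULL); (NULL, NULL, NULL, NULL)

FULL OUTER JOIN keeps every row from both sides; unmatched rows get NULL for the other side's columns.
Matching on a.pid = b.pid AND a.branch = b.branch. A NULL in a compared column never satisfies the condition.
- a[0] pid=9, branch=BQ → 1 match(es) in b → 1 row(s).
- a[1] pid=7, branch=KW → 1 match(es) in b → 1 row(s).
- a[2] pid=4, branch=BQ → no match; kept with NULLs on the b side.
- a[3] pid=7, branch=BQ → 1 match(es) in b → 1 row(s).
- a[4] pid=NULL, branch=TH → no match; kept with NULLs on the b side.
- a[5] pid=8, branch=TH → no match; kept with NULLs on the b side.
- a[6] pid=7, branch=BQ → 1 match(es) in b → 1 row(s).
- a[7] pid=9, branch=BQ → 1 match(es) in b → 1 row(s).
- 5 row(s) from b found no a partner → padded with NULL.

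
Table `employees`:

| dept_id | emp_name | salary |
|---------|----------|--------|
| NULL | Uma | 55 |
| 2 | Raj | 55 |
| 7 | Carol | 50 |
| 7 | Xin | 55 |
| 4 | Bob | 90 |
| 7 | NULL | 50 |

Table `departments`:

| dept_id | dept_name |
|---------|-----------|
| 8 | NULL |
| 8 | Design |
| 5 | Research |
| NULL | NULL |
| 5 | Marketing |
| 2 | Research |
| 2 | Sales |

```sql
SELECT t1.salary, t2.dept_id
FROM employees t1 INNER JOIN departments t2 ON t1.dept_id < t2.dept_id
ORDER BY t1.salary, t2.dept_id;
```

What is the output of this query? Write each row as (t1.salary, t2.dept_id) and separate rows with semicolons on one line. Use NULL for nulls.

INNER JOIN keeps only pairs where the ON condition holds.
Matching on t1.dept_id < t2.dept_id. A NULL in a compared column never satisfies the condition.
- dept_id=NULL: no matching t2 row, dropped.
- dept_id=2: 4 matching t2 row(s), so 4 row(s) emitted.
- dept_id=7: 2 matching t2 row(s), so 2 row(s) emitted.
- dept_id=7: 2 matching t2 row(s), so 2 row(s) emitted.
- dept_id=4: 4 matching t2 row(s), so 4 row(s) emitted.
- dept_id=7: 2 matching t2 row(s), so 2 row(s) emitted.

(50, 8); (50, 8); (50, 8); (50, 8); (55, 5); (55, 5); (55, 8); (55, 8); (55, 8); (55, 8); (90, 5); (90, 5); (90, 8); (90, 8)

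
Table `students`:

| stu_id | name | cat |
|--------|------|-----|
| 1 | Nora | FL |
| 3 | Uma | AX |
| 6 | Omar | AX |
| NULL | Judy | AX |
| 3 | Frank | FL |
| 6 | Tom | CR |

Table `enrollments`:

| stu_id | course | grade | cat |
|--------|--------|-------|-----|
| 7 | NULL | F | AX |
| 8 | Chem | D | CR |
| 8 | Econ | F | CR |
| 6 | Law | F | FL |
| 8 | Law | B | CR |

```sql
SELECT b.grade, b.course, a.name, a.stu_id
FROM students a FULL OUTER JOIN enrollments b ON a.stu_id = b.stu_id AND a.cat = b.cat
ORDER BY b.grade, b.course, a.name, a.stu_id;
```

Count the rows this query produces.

FULL OUTER JOIN keeps every row from both sides; unmatched rows get NULL for the other side's columns.
Matching on a.stu_id = b.stu_id AND a.cat = b.cat. A NULL in a compared column never satisfies the condition.
- a row (stu_id=1, cat=FL): no match → kept, b columns NULL.
- a row (stu_id=3, cat=AX): no match → kept, b columns NULL.
- a row (stu_id=6, cat=AX): no match → kept, b columns NULL.
- a row (stu_id=NULL, cat=AX): no match → kept, b columns NULL.
- a row (stu_id=3, cat=FL): no match → kept, b columns NULL.
- a row (stu_id=6, cat=CR): no match → kept, b columns NULL.
- 5 row(s) from b found no a partner → padded with NULL.
Total: 0 matched + 11 padded = 11 rows.

11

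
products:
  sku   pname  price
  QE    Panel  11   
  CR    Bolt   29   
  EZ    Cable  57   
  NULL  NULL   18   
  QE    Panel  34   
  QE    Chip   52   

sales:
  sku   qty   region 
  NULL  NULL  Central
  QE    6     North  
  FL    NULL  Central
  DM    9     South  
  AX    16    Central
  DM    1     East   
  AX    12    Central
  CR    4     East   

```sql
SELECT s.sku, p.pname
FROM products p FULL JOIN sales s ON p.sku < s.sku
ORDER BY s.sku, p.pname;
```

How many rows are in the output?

14

FULL OUTER JOIN keeps every row from both sides; unmatched rows get NULL for the other side's columns.
Matching on p.sku < s.sku. A NULL in a compared column never satisfies the condition.
- p row (sku=QE): no match → kept, s columns NULL.
- p row (sku=CR): matches 4 s row(s) → 4 output row(s).
- p row (sku=EZ): matches 2 s row(s) → 2 output row(s).
- p row (sku=NULL): no match → kept, s columns NULL.
- p row (sku=QE): no match → kept, s columns NULL.
- p row (sku=QE): no match → kept, s columns NULL.
- plus 4 unmatched s row(s), each kept with NULL p columns.
Total: 6 matched + 8 padded = 14 rows.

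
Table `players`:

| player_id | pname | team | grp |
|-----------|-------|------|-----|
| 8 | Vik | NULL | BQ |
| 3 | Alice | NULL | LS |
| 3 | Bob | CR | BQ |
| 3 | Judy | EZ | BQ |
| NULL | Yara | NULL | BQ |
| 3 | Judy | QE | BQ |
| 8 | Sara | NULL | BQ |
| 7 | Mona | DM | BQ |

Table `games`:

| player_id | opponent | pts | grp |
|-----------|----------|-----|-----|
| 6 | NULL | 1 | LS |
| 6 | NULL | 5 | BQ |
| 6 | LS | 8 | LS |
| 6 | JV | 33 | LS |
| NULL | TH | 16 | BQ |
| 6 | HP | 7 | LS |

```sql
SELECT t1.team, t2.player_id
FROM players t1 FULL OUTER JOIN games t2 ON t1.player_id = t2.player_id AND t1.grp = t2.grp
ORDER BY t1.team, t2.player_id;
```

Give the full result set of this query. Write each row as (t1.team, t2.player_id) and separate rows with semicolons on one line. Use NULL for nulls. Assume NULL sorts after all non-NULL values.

FULL OUTER JOIN keeps every row from both sides; unmatched rows get NULL for the other side's columns.
Matching on t1.player_id = t2.player_id AND t1.grp = t2.grp. A NULL in a compared column never satisfies the condition.
- t1[0] player_id=8, grp=BQ → no match; kept with NULLs on the t2 side.
- t1[1] player_id=3, grp=LS → no match; kept with NULLs on the t2 side.
- t1[2] player_id=3, grp=BQ → no match; kept with NULLs on the t2 side.
- t1[3] player_id=3, grp=BQ → no match; kept with NULLs on the t2 side.
- t1[4] player_id=NULL, grp=BQ → no match; kept with NULLs on the t2 side.
- t1[5] player_id=3, grp=BQ → no match; kept with NULLs on the t2 side.
- t1[6] player_id=8, grp=BQ → no match; kept with NULLs on the t2 side.
- t1[7] player_id=7, grp=BQ → no match; kept with NULLs on the t2 side.
- 6 t2 row(s) had no t1 match → kept, t1 columns NULL.

(CR, NULL); (DM, NULL); (EZ, NULL); (QE, NULL); (NULL, 6); (NULL, 6); (NULL, 6); (NULL, 6); (NULL, 6); (NULL, NULL); (NULL, NULL); (NULL, NULL); (NULL, NULL); (NULL, NULL)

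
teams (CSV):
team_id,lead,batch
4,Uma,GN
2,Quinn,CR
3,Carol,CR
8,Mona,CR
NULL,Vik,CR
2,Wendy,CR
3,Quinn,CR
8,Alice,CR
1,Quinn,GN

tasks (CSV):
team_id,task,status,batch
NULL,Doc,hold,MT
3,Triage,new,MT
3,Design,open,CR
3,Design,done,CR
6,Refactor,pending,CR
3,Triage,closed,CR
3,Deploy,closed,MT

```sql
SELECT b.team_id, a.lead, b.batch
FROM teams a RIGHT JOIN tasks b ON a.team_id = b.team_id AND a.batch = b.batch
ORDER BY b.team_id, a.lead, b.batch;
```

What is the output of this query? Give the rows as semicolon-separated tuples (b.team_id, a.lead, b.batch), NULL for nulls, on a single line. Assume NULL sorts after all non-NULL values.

(3, Carol, CR); (3, Carol, CR); (3, Carol, CR); (3, Quinn, CR); (3, Quinn, CR); (3, Quinn, CR); (3, NULL, MT); (3, NULL, MT); (6, NULL, CR); (NULL, NULL, MT)

RIGHT JOIN keeps every row from `tasks`; unmatched rows get NULL for `teams`'s columns.
Matching on a.team_id = b.team_id AND a.batch = b.batch. A NULL in a compared column never satisfies the condition.
- team_id=4, batch=GN: no matching b row.
- team_id=2, batch=CR: no matching b row.
- team_id=3, batch=CR: 3 matching b row(s), so 3 row(s) emitted.
- team_id=8, batch=CR: no matching b row.
- team_id=NULL, batch=CR: no matching b row.
- team_id=2, batch=CR: no matching b row.
- team_id=3, batch=CR: 3 matching b row(s), so 3 row(s) emitted.
- team_id=8, batch=CR: no matching b row.
- team_id=1, batch=GN: no matching b row.
- 4 b row(s) had no a match → kept, a columns NULL.
After projecting and ordering:
b.team_id | a.lead | b.batch
3 | Carol | CR
3 | Carol | CR
3 | Carol | CR
3 | Quinn | CR
3 | Quinn | CR
3 | Quinn | CR
3 | NULL | MT
3 | NULL | MT
6 | NULL | CR
NULL | NULL | MT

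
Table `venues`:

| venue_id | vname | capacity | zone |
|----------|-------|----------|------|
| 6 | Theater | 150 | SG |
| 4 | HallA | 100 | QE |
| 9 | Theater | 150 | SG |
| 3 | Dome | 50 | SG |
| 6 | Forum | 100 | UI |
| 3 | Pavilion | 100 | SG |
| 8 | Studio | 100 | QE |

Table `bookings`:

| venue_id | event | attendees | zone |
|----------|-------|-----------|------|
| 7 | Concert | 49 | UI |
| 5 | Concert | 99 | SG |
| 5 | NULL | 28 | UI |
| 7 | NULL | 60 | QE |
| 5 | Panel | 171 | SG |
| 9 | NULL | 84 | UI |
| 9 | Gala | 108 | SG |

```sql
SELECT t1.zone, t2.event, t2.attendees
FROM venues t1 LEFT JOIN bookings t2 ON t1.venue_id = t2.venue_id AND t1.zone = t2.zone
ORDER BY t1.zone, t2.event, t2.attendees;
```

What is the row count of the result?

7

LEFT JOIN keeps every row from `venues`; unmatched rows get NULL for `bookings`'s columns.
Matching on t1.venue_id = t2.venue_id AND t1.zone = t2.zone.
- t1 row (venue_id=6, zone=SG): no match → kept, t2 columns NULL.
- t1 row (venue_id=4, zone=QE): no match → kept, t2 columns NULL.
- t1 row (venue_id=9, zone=SG): matches 1 t2 row(s) → 1 output row(s).
- t1 row (venue_id=3, zone=SG): no match → kept, t2 columns NULL.
- t1 row (venue_id=6, zone=UI): no match → kept, t2 columns NULL.
- t1 row (venue_id=3, zone=SG): no match → kept, t2 columns NULL.
- t1 row (venue_id=8, zone=QE): no match → kept, t2 columns NULL.
Total: 1 matched + 6 padded = 7 rows.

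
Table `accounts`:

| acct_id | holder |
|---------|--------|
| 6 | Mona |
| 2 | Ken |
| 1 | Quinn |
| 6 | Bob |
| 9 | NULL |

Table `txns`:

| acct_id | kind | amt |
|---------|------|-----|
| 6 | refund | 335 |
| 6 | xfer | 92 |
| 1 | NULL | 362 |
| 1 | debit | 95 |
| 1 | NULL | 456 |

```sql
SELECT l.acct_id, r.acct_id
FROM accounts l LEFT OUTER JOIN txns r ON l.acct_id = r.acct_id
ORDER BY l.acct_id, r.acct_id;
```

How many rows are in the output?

9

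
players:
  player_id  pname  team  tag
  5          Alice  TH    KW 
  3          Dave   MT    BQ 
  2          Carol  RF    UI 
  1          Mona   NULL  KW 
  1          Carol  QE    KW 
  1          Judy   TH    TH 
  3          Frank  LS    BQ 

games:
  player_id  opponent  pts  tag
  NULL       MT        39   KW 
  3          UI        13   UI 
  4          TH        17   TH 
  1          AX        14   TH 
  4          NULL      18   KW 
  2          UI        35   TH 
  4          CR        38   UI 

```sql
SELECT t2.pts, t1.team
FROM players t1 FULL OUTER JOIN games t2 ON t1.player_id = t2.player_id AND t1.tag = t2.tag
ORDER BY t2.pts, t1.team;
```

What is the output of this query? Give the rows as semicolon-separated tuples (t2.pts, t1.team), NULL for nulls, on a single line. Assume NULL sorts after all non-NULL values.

(13, NULL); (14, TH); (17, NULL); (18, NULL); (35, NULL); (38, NULL); (39, NULL); (NULL, LS); (NULL, MT); (NULL, QE); (NULL, RF); (NULL, TH); (NULL, NULL)

FULL OUTER JOIN keeps every row from both sides; unmatched rows get NULL for the other side's columns.
Matching on t1.player_id = t2.player_id AND t1.tag = t2.tag. A NULL in a compared column never satisfies the condition.
Matched pairs: 1; unmatched t1 rows kept: 6; unmatched t2 rows kept: 6.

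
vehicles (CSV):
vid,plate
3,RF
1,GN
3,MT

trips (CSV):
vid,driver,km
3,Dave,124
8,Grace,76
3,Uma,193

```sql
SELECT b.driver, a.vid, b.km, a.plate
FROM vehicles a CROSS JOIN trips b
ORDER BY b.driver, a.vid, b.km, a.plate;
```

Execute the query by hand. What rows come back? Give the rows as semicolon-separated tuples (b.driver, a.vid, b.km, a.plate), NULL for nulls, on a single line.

CROSS JOIN pairs every row of `vehicles` with every row of `trips`: 3 × 3 = 9 rows.
After projecting and ordering:
b.driver | a.vid | b.km | a.plate
Dave | 1 | 124 | GN
Dave | 3 | 124 | MT
Dave | 3 | 124 | RF
Grace | 1 | 76 | GN
Grace | 3 | 76 | MT
Grace | 3 | 76 | RF
Uma | 1 | 193 | GN
Uma | 3 | 193 | MT
Uma | 3 | 193 | RF

(Dave, 1, 124, GN); (Dave, 3, 124, MT); (Dave, 3, 124, RF); (Grace, 1, 76, GN); (Grace, 3, 76, MT); (Grace, 3, 76, RF); (Uma, 1, 193, GN); (Uma, 3, 193, MT); (Uma, 3, 193, RF)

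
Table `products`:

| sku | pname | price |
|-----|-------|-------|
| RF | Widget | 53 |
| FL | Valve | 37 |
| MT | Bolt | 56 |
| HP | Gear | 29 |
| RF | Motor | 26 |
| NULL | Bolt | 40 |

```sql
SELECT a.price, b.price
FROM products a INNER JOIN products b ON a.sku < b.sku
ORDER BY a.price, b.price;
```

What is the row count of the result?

9

INNER JOIN keeps only pairs where the ON condition holds.
Matching on a.sku < b.sku. A NULL in a compared column never satisfies the condition.
- a (sku=RF) has no partner → excluded.
- a (sku=FL) pairs with 4 row(s) of b.
- a (sku=MT) pairs with 2 row(s) of b.
- a (sku=HP) pairs with 3 row(s) of b.
- a (sku=RF) has no partner → excluded.
- a (sku=NULL) has no partner → excluded.
Total: 9 rows.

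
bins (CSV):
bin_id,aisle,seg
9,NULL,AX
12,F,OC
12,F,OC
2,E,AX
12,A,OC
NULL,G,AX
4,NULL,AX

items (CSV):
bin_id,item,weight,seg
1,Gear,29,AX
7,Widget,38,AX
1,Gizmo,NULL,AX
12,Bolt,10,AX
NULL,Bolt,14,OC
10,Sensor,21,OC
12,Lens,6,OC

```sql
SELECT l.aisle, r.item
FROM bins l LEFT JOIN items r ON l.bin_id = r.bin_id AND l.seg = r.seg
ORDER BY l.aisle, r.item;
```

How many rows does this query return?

LEFT JOIN keeps every row from `bins`; unmatched rows get NULL for `items`'s columns.
Matching on l.bin_id = r.bin_id AND l.seg = r.seg. A NULL in a compared column never satisfies the condition.
Matched pairs: 3; unmatched l rows kept: 4.
Total: 3 matched + 4 padded = 7 rows.

7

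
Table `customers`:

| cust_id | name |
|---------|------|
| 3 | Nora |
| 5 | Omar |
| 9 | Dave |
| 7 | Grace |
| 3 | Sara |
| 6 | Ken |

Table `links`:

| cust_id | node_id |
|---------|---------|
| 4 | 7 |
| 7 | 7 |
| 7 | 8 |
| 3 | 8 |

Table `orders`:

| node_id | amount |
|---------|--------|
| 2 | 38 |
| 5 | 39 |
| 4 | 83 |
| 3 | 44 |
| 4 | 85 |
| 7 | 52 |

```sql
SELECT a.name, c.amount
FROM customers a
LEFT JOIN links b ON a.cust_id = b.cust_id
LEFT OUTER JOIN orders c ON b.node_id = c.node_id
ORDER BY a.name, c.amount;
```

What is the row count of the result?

7

Evaluate left to right. First `customers a LEFT JOIN links b` on cust_id: 7 row(s).
Then LEFT JOIN `orders c` on node_id: each of those 7 rows is kept; rows whose b.node_id has no match in c get NULL for c's columns.
Result: 7 row(s).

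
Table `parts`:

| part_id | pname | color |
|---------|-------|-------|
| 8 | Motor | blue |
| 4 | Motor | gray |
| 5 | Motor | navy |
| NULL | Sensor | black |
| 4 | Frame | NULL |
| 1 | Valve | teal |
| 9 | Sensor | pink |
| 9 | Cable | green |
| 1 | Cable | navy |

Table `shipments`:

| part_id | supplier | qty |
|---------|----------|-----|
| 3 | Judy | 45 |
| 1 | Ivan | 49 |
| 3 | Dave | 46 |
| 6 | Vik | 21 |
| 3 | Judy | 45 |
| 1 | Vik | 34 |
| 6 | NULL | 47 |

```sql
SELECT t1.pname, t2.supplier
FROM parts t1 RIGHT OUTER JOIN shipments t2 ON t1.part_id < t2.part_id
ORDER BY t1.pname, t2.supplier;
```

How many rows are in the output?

18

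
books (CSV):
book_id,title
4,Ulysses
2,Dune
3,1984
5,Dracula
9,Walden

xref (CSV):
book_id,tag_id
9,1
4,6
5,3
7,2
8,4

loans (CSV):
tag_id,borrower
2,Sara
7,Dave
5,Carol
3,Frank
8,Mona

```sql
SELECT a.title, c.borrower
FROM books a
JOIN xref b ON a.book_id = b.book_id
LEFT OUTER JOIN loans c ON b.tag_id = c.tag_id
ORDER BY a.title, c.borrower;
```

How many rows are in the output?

3

Joins associate left-to-right: books INNER JOIN xref on book_id gives 3 intermediate row(s).
Then LEFT JOIN `loans c` on tag_id: each of those 3 rows is kept; rows whose b.tag_id has no match in c get NULL for c's columns.
Result: 3 row(s).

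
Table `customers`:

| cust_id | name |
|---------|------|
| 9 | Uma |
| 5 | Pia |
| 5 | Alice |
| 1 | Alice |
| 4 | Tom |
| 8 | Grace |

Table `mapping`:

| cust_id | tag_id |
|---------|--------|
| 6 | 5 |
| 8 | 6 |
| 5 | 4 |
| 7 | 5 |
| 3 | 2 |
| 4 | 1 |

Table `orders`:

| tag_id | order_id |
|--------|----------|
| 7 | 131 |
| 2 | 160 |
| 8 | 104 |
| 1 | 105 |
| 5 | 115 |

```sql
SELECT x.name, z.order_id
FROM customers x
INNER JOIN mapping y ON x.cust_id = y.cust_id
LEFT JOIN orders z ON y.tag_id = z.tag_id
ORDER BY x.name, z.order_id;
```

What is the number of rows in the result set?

4

Joins associate left-to-right: customers INNER JOIN mapping on cust_id gives 4 intermediate row(s).
Then LEFT JOIN `orders z` on tag_id: each of those 4 rows is kept; rows whose y.tag_id has no match in z get NULL for z's columns.
Result: 4 row(s).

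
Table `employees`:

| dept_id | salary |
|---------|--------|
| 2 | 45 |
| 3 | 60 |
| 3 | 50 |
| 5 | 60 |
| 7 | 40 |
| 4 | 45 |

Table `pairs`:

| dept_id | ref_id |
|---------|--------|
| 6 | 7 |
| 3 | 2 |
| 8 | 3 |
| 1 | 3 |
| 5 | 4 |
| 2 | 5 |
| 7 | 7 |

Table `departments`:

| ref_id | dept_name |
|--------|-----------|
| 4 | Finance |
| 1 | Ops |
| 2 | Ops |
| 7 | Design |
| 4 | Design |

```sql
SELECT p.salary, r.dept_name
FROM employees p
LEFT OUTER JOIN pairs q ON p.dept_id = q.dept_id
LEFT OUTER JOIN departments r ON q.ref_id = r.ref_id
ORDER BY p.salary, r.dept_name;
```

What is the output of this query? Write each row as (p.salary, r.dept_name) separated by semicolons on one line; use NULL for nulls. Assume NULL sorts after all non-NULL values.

Step 1 — p LEFT JOIN q on dept_id → 6 row(s).
Then LEFT JOIN `departments r` on ref_id: each of those 6 rows is kept; rows whose q.ref_id has no match in r get NULL for r's columns.

(40, Design); (45, NULL); (45, NULL); (50, Ops); (60, Design); (60, Finance); (60, Ops)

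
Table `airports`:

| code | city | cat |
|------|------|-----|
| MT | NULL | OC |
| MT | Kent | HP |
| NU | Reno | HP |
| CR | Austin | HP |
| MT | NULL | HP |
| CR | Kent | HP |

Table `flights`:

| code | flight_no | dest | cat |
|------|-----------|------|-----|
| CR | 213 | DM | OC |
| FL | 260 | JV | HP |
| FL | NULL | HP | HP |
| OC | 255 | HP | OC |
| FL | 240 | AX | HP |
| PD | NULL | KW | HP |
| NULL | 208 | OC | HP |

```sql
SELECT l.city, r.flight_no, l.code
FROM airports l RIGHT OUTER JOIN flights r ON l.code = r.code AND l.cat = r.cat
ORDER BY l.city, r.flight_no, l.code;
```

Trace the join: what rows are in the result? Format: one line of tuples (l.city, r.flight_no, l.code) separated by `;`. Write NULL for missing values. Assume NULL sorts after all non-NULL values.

(NULL, 208, NULL); (NULL, 213, NULL); (NULL, 240, NULL); (NULL, 255, NULL); (NULL, 260, NULL); (NULL, NULL, NULL); (NULL, NULL, NULL)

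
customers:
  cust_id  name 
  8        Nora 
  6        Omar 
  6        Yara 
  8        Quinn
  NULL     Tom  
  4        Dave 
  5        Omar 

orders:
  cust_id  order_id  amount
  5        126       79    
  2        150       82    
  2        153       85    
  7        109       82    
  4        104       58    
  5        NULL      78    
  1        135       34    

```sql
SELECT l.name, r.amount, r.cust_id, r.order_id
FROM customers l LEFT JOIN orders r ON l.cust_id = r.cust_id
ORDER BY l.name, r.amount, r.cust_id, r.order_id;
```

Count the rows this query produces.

LEFT JOIN keeps every row from `customers`; unmatched rows get NULL for `orders`'s columns.
Matching on l.cust_id = r.cust_id. A NULL in a compared column never satisfies the condition.
Matched pairs: 3; unmatched l rows kept: 5.
Total: 3 matched + 5 padded = 8 rows.

8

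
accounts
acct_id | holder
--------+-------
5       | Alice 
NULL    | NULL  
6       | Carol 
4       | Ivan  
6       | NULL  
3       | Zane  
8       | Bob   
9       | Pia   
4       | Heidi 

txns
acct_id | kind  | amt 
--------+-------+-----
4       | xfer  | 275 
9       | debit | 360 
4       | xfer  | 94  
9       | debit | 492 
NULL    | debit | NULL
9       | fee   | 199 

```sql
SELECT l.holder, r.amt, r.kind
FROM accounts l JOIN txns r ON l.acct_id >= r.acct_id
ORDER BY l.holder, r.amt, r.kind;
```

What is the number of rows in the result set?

INNER JOIN keeps only pairs where the ON condition holds.
Matching on l.acct_id >= r.acct_id. A NULL in a compared column never satisfies the condition.
Matched pairs: 17.
Total: 17 rows.

17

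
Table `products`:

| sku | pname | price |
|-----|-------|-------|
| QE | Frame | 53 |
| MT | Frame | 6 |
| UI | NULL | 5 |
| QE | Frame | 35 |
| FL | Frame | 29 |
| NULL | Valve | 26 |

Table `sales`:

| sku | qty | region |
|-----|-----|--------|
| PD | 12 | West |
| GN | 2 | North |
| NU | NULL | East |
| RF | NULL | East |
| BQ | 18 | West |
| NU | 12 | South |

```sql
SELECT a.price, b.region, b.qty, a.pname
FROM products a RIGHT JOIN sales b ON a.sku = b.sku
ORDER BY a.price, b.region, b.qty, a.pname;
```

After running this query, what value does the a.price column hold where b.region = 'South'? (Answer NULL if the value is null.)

NULL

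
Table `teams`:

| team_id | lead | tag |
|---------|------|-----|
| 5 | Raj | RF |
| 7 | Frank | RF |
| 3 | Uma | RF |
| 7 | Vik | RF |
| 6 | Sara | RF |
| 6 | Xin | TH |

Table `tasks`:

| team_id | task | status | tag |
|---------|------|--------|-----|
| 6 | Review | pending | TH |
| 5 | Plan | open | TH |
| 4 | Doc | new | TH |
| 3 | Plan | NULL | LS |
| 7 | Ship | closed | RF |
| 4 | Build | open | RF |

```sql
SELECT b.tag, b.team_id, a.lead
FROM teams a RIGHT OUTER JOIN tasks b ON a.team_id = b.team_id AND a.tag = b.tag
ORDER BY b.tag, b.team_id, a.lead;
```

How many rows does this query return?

7

RIGHT JOIN keeps every row from `tasks`; unmatched rows get NULL for `teams`'s columns.
Matching on a.team_id = b.team_id AND a.tag = b.tag.
Matched pairs: 3; unmatched b rows kept: 4.
Total: 3 matched + 4 padded = 7 rows.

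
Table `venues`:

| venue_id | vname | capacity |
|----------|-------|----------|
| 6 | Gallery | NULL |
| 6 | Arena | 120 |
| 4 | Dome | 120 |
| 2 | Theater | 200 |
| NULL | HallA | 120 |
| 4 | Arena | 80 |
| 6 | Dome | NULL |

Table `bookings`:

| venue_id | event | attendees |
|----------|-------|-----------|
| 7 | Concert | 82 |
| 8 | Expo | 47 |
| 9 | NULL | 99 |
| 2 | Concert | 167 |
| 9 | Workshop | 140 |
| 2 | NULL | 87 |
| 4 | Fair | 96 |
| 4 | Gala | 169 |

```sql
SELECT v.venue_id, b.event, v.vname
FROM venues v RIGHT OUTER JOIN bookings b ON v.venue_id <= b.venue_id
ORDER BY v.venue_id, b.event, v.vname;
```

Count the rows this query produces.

32

RIGHT JOIN keeps every row from `bookings`; unmatched rows get NULL for `venues`'s columns.
Matching on v.venue_id <= b.venue_id. A NULL in a compared column never satisfies the condition.
- v (venue_id=6) pairs with 4 row(s) of b.
- v (venue_id=6) pairs with 4 row(s) of b.
- v (venue_id=4) pairs with 6 row(s) of b.
- v (venue_id=2) pairs with 8 row(s) of b.
- v (venue_id=NULL) has no partner in b.
- v (venue_id=4) pairs with 6 row(s) of b.
- v (venue_id=6) pairs with 4 row(s) of b.
- every b row matched at least one v row.
Total: 32 rows.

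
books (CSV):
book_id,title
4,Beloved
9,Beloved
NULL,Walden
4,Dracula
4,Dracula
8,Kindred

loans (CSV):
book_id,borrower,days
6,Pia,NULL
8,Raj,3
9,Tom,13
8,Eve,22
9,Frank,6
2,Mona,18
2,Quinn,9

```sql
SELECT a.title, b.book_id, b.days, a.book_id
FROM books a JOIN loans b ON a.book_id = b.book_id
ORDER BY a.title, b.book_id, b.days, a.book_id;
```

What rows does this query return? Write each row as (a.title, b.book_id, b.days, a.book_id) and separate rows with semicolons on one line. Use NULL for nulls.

INNER JOIN keeps only pairs where the ON condition holds.
Matching on a.book_id = b.book_id. A NULL in a compared column never satisfies the condition.
- a[0] book_id=4 → no match; dropped.
- a[1] book_id=9 → 2 match(es) in b → 2 row(s).
- a[2] book_id=NULL → no match; dropped.
- a[3] book_id=4 → no match; dropped.
- a[4] book_id=4 → no match; dropped.
- a[5] book_id=8 → 2 match(es) in b → 2 row(s).
After projecting and ordering:
a.title | b.book_id | b.days | a.book_id
Beloved | 9 | 6 | 9
Beloved | 9 | 13 | 9
Kindred | 8 | 3 | 8
Kindred | 8 | 22 | 8

(Beloved, 9, 6, 9); (Beloved, 9, 13, 9); (Kindred, 8, 3, 8); (Kindred, 8, 22, 8)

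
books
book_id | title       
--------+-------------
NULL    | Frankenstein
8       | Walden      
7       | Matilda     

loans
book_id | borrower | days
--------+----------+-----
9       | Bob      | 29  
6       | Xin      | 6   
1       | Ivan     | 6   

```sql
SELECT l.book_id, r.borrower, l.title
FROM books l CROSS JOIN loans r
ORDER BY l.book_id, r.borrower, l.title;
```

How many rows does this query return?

9

CROSS JOIN pairs every row of `books` with every row of `loans`: 3 × 3 = 9 rows.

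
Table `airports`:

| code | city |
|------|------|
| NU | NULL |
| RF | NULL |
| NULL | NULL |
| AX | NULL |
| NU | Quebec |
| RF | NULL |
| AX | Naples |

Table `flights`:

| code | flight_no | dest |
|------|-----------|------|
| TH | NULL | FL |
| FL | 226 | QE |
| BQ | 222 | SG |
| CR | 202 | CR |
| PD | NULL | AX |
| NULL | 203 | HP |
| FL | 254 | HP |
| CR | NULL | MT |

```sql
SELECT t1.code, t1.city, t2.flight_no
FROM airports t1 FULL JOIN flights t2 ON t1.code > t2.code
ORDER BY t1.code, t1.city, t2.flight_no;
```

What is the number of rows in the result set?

FULL OUTER JOIN keeps every row from both sides; unmatched rows get NULL for the other side's columns.
Matching on t1.code > t2.code. A NULL in a compared column never satisfies the condition.
Matched pairs: 22; unmatched t1 rows kept: 3; unmatched t2 rows kept: 2.
Total: 22 matched + 5 padded = 27 rows.

27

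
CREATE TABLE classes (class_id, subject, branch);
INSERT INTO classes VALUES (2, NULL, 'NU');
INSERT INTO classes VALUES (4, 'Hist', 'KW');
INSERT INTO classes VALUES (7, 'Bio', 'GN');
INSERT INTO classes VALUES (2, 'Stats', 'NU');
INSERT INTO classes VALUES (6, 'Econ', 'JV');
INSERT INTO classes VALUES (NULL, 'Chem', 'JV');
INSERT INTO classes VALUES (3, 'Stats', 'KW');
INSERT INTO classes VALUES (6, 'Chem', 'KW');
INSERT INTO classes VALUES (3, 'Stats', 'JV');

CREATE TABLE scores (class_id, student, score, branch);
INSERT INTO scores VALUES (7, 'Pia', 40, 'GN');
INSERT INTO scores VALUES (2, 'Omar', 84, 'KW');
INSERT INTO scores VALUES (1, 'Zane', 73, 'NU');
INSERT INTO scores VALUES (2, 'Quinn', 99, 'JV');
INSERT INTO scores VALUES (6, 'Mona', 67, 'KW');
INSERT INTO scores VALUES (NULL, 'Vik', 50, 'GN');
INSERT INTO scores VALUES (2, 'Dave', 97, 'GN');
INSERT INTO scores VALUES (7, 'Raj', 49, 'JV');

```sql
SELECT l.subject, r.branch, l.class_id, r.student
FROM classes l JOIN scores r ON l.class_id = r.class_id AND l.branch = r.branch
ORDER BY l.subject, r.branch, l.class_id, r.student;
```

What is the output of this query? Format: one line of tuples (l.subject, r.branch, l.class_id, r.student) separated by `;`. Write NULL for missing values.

INNER JOIN keeps only pairs where the ON condition holds.
Matching on l.class_id = r.class_id AND l.branch = r.branch. A NULL in a compared column never satisfies the condition.
- l row (class_id=2, branch=NU): no match → dropped.
- l row (class_id=4, branch=KW): no match → dropped.
- l row (class_id=7, branch=GN): matches 1 r row(s) → 1 output row(s).
- l row (class_id=2, branch=NU): no match → dropped.
- l row (class_id=6, branch=JV): no match → dropped.
- l row (class_id=NULL, branch=JV): no match → dropped.
- l row (class_id=3, branch=KW): no match → dropped.
- l row (class_id=6, branch=KW): matches 1 r row(s) → 1 output row(s).
- l row (class_id=3, branch=JV): no match → dropped.
After projecting and ordering:
l.subject | r.branch | l.class_id | r.student
Bio | GN | 7 | Pia
Chem | KW | 6 | Mona

(Bio, GN, 7, Pia); (Chem, KW, 6, Mona)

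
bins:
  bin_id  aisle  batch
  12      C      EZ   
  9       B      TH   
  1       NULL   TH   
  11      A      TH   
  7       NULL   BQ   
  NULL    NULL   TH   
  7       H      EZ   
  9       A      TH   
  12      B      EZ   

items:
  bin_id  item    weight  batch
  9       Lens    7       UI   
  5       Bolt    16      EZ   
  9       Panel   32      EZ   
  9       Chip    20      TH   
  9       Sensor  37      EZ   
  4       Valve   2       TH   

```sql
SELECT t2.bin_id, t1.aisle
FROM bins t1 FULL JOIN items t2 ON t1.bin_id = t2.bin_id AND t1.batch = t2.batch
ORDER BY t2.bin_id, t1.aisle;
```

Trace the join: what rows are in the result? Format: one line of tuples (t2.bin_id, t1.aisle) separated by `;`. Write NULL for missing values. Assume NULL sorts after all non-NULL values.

(4, NULL); (5, NULL); (9, A); (9, B); (9, NULL); (9, NULL); (9, NULL); (NULL, A); (NULL, B); (NULL, C); (NULL, H); (NULL, NULL); (NULL, NULL); (NULL, NULL)

FULL OUTER JOIN keeps every row from both sides; unmatched rows get NULL for the other side's columns.
Matching on t1.bin_id = t2.bin_id AND t1.batch = t2.batch. A NULL in a compared column never satisfies the condition.
Matched pairs: 2; unmatched t1 rows kept: 7; unmatched t2 rows kept: 5.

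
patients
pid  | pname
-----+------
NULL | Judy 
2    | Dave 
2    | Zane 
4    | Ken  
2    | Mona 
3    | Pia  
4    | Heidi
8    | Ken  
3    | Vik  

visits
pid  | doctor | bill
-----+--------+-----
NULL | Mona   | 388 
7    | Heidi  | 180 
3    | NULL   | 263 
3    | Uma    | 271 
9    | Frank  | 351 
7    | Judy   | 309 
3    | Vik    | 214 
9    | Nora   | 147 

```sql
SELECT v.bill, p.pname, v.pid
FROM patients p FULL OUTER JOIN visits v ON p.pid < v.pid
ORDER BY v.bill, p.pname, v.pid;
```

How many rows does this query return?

41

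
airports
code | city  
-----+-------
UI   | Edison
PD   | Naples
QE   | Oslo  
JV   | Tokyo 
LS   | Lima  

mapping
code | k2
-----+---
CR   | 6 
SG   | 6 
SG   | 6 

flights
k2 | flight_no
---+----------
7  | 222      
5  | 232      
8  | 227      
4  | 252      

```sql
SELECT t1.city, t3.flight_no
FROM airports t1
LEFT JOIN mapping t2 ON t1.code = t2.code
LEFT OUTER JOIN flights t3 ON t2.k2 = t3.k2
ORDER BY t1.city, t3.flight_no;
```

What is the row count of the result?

Evaluate left to right. First `airports t1 LEFT JOIN mapping t2` on code: 5 row(s).
Then LEFT JOIN `flights t3` on k2: each of those 5 rows is kept; rows whose t2.k2 has no match in t3 get NULL for t3's columns.
Result: 5 row(s).

5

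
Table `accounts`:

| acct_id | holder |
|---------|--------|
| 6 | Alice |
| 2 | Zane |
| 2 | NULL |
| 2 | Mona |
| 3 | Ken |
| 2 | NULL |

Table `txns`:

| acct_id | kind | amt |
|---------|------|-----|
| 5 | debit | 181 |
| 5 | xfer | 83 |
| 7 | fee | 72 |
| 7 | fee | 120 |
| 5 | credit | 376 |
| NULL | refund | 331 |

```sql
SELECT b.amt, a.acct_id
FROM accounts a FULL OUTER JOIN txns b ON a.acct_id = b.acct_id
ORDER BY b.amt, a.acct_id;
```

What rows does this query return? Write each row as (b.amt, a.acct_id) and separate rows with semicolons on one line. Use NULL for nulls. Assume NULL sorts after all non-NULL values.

(72, NULL); (83, NULL); (120, NULL); (181, NULL); (331, NULL); (376, NULL); (NULL, 2); (NULL, 2); (NULL, 2); (NULL, 2); (NULL, 3); (NULL, 6)

FULL OUTER JOIN keeps every row from both sides; unmatched rows get NULL for the other side's columns.
Matching on a.acct_id = b.acct_id. A NULL in a compared column never satisfies the condition.
- a row (acct_id=6): no match → kept, b columns NULL.
- a row (acct_id=2): no match → kept, b columns NULL.
- a row (acct_id=2): no match → kept, b columns NULL.
- a row (acct_id=2): no match → kept, b columns NULL.
- a row (acct_id=3): no match → kept, b columns NULL.
- a row (acct_id=2): no match → kept, b columns NULL.
- 6 b row(s) had no a match → kept, a columns NULL.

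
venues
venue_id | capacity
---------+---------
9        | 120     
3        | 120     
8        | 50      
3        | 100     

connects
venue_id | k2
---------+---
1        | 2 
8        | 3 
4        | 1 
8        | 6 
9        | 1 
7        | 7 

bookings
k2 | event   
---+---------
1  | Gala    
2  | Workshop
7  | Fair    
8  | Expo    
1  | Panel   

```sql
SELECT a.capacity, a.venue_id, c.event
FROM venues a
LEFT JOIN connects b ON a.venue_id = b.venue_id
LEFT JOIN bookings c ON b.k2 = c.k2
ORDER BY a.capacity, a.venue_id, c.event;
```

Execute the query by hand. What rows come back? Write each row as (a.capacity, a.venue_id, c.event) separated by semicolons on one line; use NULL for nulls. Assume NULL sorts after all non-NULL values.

Step 1 — a LEFT JOIN b on venue_id → 5 row(s).
Then LEFT JOIN `bookings c` on k2: each of those 5 rows is kept; rows whose b.k2 has no match in c get NULL for c's columns.

(50, 8, NULL); (50, 8, NULL); (100, 3, NULL); (120, 3, NULL); (120, 9, Gala); (120, 9, Panel)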